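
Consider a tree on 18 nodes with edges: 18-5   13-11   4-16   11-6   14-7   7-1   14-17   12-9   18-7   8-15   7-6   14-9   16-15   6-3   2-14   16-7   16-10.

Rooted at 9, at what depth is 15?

9 – 14 – 7 – 16 – 15 — 4 edges.

4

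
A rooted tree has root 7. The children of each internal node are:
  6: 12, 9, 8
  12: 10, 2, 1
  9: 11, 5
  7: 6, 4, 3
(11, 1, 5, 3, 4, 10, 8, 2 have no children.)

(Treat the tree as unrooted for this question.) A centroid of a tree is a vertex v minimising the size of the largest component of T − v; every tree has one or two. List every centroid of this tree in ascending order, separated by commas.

Removing 6 splits the tree into components of sizes 4, 3, 3, 1; the largest is 4 ≤ ⌊12/2⌋ = 6.
No neighbour of 6 does as well, so 6 is the unique centroid.

6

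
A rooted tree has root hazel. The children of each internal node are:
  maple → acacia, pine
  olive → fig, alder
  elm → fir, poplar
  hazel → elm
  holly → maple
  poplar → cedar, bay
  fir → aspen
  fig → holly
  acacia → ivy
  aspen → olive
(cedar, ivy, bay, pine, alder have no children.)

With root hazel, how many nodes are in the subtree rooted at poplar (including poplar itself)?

poplar's subtree: {poplar, bay, cedar}, size 3.

3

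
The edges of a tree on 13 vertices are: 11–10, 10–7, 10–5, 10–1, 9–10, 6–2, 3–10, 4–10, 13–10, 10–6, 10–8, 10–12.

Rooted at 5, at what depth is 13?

Climbing from 13 to the root: 13–10–5. That's 2 steps.

2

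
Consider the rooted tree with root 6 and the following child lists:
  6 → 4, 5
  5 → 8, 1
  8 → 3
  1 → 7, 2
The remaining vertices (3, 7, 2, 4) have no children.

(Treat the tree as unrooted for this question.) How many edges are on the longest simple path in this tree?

4

BFS from 3 reaches 2 last, at distance 4; BFS from 2 confirms no node is farther.
Path: 3 - 8 - 5 - 1 - 2.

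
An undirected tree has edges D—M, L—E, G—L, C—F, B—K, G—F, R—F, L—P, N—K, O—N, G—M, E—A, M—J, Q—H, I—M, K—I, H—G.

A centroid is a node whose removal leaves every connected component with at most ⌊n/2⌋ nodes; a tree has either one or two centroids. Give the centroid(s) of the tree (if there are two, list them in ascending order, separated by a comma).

G

If G is removed the pieces have sizes 8, 4, 3, 2, all ≤ ⌊18/2⌋ = 9.
No neighbour of G does as well, so G is the unique centroid.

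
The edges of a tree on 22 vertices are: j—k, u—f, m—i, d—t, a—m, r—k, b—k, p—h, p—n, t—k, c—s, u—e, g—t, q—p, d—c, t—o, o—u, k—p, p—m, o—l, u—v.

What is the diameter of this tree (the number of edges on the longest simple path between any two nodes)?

7

BFS from s reaches a last, at distance 7; BFS from a confirms no node is farther.
Path: s-c-d-t-k-p-m-a.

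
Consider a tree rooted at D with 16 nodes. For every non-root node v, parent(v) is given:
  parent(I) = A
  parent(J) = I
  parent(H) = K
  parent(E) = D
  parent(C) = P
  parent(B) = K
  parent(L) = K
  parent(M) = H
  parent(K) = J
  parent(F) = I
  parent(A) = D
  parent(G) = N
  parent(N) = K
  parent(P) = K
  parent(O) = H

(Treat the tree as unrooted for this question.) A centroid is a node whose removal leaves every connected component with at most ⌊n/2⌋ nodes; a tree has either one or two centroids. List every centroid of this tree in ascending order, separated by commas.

K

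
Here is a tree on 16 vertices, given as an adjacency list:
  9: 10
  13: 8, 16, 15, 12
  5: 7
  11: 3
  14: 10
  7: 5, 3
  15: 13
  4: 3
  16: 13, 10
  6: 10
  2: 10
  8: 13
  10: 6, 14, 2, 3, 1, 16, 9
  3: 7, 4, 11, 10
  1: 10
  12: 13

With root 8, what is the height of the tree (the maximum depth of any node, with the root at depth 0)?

5 sits deepest: 8–13–16–10–3–7–5 — 6 edges from the root.

6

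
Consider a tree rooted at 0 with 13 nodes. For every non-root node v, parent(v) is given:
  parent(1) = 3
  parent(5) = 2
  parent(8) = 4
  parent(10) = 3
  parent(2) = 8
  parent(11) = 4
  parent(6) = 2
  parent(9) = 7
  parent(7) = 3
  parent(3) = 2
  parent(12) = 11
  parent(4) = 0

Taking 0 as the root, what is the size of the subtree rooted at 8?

Descendants of 8 (including itself): 8, 2, 3, 6, 5, 1, 7, 10, 9. That's 9.

9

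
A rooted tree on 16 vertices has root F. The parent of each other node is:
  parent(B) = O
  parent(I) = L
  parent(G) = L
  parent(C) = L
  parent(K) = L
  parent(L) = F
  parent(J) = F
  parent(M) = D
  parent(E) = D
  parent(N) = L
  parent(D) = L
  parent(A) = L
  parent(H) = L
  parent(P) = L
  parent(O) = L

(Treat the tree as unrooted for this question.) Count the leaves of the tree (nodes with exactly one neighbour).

Degree-1 nodes: A, B, C, E, G, H, I, J, K, M, N, P — 12 of them.

12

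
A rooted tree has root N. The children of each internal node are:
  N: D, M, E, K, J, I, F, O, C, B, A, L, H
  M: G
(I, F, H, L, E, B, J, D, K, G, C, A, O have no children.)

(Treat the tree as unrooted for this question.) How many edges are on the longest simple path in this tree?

3

Starting from G, a farthest node is K at distance 3.
One longest path: G-M-N-K.
So the diameter is 3.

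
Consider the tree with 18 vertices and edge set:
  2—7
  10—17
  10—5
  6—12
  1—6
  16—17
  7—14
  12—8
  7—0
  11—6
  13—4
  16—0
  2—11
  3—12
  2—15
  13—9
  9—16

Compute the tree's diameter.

Starting from 4, a farthest node is 8 at distance 10.
One longest path: 4 - 13 - 9 - 16 - 0 - 7 - 2 - 11 - 6 - 12 - 8.
So the diameter is 10.

10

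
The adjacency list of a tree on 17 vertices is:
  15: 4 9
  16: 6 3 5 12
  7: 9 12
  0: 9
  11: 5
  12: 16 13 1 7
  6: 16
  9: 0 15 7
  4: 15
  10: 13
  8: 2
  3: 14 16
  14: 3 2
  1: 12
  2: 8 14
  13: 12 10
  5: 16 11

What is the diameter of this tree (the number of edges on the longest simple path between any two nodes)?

9

Starting from 4, a farthest node is 8 at distance 9.
One longest path: 4 – 15 – 9 – 7 – 12 – 16 – 3 – 14 – 2 – 8.
So the diameter is 9.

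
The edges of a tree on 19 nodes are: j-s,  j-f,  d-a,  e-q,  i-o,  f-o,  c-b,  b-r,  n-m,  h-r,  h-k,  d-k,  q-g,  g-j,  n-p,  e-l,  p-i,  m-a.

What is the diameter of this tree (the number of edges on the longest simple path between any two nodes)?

17

A longest path is l–e–q–g–j–f–o–i–p–n–m–a–d–k–h–r–b–c, with 17 edges.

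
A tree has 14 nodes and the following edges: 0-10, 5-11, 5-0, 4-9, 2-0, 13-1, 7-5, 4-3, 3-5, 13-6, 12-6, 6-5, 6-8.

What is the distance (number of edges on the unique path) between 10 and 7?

3

The path is 10 - 0 - 5 - 7, which has 3 edges.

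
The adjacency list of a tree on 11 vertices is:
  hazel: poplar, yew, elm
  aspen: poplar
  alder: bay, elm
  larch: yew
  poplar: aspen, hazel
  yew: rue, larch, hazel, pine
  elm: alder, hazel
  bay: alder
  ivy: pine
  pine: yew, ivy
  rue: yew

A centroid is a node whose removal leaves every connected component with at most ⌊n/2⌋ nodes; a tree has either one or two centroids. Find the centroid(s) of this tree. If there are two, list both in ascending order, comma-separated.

hazel

If hazel is removed the pieces have sizes 5, 3, 2, all ≤ ⌊11/2⌋ = 5.
No neighbour of hazel does as well, so hazel is the unique centroid.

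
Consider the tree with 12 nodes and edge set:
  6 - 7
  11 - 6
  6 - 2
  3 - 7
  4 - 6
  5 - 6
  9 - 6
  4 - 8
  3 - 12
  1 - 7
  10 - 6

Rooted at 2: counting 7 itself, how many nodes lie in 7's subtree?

The subtree rooted at 7 contains: 7, 1, 3, 12 — 4 nodes.

4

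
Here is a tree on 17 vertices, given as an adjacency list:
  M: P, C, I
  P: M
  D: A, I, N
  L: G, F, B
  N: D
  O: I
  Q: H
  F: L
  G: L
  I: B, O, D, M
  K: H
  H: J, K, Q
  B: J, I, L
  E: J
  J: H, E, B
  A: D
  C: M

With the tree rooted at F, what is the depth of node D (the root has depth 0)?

Path from F to D: F–L–B–I–D, which has 4 edges.

4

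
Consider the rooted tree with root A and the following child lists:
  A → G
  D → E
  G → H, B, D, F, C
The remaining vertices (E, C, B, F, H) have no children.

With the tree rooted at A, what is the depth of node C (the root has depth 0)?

2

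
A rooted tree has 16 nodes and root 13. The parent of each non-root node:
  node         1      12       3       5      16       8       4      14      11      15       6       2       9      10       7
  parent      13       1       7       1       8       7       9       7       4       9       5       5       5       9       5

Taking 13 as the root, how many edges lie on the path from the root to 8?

Path from 13 to 8: 13–1–5–7–8, which has 4 edges.

4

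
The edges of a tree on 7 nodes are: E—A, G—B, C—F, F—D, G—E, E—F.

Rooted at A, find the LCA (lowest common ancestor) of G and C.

G's ancestor chain is G, E, A and C's is C, F, E, A; they first meet at E.

E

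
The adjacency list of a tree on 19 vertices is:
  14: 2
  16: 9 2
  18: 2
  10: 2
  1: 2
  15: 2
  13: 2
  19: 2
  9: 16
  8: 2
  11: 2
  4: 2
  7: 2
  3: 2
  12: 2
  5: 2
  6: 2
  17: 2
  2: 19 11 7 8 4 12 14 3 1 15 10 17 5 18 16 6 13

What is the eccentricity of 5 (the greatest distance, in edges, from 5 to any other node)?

A farthest node from 5 is 9.
The path 5-2-16-9 has 3 edges.

3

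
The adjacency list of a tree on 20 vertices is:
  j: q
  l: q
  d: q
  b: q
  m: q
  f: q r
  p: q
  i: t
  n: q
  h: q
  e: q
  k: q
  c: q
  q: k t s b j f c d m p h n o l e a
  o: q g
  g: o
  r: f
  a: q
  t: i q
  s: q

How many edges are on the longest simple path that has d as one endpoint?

3

Distances from d peak at 3, attained at g (r, i also at distance 3).
d-q-o-g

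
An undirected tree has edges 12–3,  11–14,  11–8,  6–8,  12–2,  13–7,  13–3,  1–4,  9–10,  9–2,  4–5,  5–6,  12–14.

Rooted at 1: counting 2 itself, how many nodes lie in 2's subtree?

2's subtree: {2, 9, 10}, size 3.

3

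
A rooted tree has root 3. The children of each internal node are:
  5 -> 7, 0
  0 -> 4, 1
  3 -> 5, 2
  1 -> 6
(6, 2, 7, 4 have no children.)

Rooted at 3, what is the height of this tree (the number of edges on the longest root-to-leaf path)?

4

6 sits deepest: 3 → 5 → 0 → 1 → 6 — 4 edges from the root.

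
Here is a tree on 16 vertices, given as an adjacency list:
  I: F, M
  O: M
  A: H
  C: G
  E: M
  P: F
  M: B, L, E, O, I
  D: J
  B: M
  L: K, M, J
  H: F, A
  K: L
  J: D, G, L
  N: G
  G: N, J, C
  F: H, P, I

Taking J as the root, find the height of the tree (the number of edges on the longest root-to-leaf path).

6

A deepest node is A, reached by J-L-M-I-F-H-A.
That path has 6 edges, so the height is 6.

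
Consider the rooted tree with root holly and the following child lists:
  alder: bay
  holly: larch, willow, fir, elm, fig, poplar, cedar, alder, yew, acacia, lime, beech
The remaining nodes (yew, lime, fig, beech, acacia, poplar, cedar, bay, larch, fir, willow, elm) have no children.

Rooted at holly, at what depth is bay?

Path from holly to bay: holly → alder → bay, which has 2 edges.

2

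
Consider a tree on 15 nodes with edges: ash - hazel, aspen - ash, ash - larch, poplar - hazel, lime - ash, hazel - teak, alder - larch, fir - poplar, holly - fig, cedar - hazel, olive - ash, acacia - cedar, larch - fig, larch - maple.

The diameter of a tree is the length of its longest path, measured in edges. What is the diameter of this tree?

6

Starting from fir, a farthest node is holly at distance 6.
One longest path: fir – poplar – hazel – ash – larch – fig – holly.
So the diameter is 6.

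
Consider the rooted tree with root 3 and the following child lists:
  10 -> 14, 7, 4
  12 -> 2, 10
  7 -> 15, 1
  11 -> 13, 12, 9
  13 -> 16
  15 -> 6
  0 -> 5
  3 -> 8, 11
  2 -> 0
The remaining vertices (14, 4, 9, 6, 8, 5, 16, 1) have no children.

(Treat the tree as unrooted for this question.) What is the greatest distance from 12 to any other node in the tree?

4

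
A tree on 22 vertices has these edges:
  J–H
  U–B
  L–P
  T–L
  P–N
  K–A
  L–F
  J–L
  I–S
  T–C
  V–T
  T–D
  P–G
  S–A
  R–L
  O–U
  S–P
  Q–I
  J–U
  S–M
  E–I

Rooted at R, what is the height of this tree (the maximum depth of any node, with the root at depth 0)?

5

The longest root-to-leaf path is R → L → P → S → I → Q (5 edges).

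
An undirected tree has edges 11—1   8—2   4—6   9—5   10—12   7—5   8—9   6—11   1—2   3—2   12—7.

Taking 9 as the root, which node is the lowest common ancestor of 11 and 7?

11's ancestor chain is 11, 1, 2, 8, 9 and 7's is 7, 5, 9; they first meet at 9.

9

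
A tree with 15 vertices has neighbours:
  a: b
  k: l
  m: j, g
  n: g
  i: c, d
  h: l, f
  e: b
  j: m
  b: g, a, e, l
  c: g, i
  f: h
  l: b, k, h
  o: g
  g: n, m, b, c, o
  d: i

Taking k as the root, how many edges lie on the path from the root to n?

k → l → b → g → n — 4 edges.

4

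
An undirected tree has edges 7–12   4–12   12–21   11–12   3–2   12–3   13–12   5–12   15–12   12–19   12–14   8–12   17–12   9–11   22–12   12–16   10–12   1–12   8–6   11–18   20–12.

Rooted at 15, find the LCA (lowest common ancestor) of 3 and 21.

12

3's ancestor chain is 3, 12, 15 and 21's is 21, 12, 15; they first meet at 12.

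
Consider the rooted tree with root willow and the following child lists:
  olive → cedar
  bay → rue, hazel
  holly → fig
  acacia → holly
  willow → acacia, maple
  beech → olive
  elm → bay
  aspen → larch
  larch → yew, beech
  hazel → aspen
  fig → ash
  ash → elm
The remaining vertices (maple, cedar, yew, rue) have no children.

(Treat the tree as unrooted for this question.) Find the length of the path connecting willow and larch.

The path is willow – acacia – holly – fig – ash – elm – bay – hazel – aspen – larch, which has 9 edges.

9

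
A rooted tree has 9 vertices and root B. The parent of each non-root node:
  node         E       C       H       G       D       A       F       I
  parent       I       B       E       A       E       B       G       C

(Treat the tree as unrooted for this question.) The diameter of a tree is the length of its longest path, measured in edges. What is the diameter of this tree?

7

A longest path is F-G-A-B-C-I-E-D, with 7 edges.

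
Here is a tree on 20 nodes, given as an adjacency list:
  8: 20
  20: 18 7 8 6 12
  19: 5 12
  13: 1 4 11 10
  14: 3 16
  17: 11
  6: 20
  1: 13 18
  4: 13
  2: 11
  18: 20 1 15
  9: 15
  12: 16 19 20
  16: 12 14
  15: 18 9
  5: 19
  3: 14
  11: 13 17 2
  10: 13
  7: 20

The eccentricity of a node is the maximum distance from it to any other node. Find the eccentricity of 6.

6

Distances from 6 peak at 6, attained at 2 (17 also at distance 6).
6–20–18–1–13–11–2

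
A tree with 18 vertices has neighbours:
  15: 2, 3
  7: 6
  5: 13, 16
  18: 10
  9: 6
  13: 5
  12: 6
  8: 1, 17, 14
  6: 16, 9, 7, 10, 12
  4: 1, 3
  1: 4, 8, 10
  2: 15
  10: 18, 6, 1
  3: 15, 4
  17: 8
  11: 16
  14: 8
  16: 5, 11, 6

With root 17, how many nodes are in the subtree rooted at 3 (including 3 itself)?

3

Descendants of 3 (including itself): 3, 15, 2. That's 3.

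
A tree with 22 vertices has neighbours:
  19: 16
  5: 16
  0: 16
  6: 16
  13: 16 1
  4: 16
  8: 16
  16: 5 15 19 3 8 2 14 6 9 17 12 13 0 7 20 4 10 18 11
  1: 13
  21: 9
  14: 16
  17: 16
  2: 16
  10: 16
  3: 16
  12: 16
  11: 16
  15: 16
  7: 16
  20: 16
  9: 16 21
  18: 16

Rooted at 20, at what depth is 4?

Path from 20 to 4: 20–16–4, which has 2 edges.

2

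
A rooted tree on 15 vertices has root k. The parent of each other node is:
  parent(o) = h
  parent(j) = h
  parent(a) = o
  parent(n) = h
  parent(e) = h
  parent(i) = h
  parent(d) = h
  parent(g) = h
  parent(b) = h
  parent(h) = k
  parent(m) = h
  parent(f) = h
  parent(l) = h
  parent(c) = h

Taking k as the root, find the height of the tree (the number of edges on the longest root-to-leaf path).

3

The longest root-to-leaf path is k – h – o – a (3 edges).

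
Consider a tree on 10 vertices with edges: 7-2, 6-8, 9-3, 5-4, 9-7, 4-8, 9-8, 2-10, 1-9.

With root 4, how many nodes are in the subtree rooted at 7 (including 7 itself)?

Descendants of 7 (including itself): 7, 2, 10. That's 3.

3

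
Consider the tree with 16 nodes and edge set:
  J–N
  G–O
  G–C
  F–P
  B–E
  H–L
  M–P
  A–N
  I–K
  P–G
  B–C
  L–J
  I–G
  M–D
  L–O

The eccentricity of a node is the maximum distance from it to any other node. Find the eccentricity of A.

A farthest node from A is D (E also at distance 8).
The path A – N – J – L – O – G – P – M – D has 8 edges.

8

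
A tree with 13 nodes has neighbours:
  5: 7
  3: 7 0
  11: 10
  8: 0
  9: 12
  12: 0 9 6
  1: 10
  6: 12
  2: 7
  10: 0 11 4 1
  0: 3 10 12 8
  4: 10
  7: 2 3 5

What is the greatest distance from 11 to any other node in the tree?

5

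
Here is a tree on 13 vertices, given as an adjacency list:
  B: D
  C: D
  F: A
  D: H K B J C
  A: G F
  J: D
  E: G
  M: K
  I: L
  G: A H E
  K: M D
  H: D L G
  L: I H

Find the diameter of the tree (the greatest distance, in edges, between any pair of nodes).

Starting from M, a farthest node is F at distance 6.
One longest path: M – K – D – H – G – A – F.
So the diameter is 6.

6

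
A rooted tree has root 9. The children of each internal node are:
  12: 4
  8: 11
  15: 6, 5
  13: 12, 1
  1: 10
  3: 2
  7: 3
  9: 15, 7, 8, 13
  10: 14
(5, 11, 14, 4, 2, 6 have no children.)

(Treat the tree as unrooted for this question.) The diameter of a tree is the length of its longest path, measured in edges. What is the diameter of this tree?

A longest path is 2–3–7–9–13–1–10–14, with 7 edges.

7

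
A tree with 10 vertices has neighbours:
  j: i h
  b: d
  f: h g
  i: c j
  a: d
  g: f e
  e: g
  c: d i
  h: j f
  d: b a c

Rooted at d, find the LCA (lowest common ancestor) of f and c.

c

Ancestors of f (toward the root): f, h, j, i, c, d.
Ancestors of c: c, d.
The deepest node appearing in both lists is c.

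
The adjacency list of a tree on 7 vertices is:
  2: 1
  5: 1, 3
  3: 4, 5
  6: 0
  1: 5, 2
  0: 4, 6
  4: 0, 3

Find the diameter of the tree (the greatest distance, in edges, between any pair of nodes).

BFS from 6 reaches 2 last, at distance 6; BFS from 2 confirms no node is farther.
Path: 6–0–4–3–5–1–2.

6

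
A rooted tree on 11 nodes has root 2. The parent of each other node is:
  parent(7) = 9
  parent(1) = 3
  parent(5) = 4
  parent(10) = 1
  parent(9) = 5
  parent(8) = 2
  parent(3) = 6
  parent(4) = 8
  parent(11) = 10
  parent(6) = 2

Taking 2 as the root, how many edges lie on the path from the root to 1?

Path from 2 to 1: 2 – 6 – 3 – 1, which has 3 edges.

3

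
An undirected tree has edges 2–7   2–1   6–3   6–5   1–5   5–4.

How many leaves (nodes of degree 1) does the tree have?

3

Degree-1 nodes: 3, 4, 7 — 3 of them.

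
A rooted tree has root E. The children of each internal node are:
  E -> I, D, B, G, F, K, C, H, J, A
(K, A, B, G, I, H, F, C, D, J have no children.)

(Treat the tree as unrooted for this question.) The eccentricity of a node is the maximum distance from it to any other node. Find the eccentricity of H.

2

A farthest node from H is J (B, G, K, I, F, D, A, C also at distance 2).
The path H–E–J has 2 edges.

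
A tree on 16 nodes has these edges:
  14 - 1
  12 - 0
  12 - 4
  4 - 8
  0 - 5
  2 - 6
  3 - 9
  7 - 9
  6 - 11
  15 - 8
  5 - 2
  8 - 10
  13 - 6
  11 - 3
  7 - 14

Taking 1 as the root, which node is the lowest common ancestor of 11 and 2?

11

Path 11→root: 11 3 9 7 14 1; path 2→root: 2 6 11 3 9 7 14 1.
First common node: 11.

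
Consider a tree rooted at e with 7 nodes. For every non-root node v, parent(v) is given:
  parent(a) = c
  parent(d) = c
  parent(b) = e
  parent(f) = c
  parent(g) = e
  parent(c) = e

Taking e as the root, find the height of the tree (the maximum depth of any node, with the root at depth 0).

2

a sits deepest: e–c–a — 2 edges from the root.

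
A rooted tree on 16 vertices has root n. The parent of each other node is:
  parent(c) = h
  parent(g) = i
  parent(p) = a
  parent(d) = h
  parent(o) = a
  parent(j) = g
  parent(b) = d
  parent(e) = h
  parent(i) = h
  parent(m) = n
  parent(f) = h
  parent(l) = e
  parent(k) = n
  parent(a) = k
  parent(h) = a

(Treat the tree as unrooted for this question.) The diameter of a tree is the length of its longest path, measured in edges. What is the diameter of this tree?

A longest path is m - n - k - a - h - i - g - j, with 7 edges.

7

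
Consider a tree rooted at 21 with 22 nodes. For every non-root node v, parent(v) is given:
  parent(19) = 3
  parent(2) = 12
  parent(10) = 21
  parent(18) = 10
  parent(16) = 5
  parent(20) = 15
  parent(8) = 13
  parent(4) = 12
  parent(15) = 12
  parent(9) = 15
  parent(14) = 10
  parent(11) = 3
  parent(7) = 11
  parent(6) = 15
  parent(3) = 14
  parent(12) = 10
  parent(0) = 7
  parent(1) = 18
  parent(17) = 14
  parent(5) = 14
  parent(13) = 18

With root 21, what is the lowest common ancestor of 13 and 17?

13's ancestor chain is 13, 18, 10, 21 and 17's is 17, 14, 10, 21; they first meet at 10.

10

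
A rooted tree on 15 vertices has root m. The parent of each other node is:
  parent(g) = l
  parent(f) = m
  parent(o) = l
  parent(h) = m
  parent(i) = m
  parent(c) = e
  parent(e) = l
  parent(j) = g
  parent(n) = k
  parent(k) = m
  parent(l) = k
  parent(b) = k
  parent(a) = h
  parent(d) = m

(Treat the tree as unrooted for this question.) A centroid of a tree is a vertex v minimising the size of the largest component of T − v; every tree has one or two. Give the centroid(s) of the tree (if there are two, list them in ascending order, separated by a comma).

If k is removed the pieces have sizes 6, 6, 1, 1, all ≤ ⌊15/2⌋ = 7.
Every other node leaves some component of size > 7, so the centroid is unique.

k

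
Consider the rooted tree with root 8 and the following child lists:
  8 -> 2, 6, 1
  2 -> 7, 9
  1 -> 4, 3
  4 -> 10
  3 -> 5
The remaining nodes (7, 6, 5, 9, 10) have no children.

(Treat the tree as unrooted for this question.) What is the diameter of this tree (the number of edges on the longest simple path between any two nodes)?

Starting from 7, a farthest node is 5 at distance 5.
One longest path: 7 – 2 – 8 – 1 – 3 – 5.
So the diameter is 5.

5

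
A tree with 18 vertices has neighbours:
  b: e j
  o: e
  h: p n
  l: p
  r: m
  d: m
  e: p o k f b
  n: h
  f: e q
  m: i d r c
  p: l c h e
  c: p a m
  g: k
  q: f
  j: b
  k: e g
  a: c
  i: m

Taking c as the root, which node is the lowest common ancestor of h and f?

p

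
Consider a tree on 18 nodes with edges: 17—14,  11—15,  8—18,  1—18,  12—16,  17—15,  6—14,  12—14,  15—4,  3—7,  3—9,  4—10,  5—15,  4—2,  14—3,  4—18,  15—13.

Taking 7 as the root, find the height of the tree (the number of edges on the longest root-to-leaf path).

7

A deepest node is 8, reached by 7 → 3 → 14 → 17 → 15 → 4 → 18 → 8.
That path has 7 edges, so the height is 7.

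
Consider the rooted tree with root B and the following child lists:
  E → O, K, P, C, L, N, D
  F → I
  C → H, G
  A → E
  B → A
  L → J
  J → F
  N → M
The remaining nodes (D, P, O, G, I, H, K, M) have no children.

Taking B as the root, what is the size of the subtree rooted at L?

4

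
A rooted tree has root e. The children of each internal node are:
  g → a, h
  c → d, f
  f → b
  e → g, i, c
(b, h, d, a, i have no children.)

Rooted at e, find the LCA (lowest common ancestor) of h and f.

e

Ancestors of h (toward the root): h, g, e.
Ancestors of f: f, c, e.
The deepest node appearing in both lists is e.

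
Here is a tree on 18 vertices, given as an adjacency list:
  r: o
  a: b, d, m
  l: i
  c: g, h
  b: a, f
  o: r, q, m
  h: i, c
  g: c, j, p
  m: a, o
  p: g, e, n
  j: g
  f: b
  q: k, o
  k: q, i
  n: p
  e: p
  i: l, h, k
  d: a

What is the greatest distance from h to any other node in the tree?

8

The node farthest from h is f, via h–i–k–q–o–m–a–b–f — 8 edges.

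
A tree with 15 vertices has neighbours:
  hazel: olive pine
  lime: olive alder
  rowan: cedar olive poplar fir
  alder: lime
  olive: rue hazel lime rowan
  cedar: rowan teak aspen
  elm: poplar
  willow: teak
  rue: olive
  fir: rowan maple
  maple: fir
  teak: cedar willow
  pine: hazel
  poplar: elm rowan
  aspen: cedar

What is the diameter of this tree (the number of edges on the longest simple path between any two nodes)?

6

A longest path is willow – teak – cedar – rowan – olive – hazel – pine, with 6 edges.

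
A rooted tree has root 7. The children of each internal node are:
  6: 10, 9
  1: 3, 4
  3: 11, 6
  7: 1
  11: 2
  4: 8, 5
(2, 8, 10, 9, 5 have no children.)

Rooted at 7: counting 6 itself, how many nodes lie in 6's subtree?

6's subtree: {6, 10, 9}, size 3.

3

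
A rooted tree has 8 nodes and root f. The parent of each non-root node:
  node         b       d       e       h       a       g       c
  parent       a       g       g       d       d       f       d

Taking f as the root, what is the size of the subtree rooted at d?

5

The subtree rooted at d contains: d, a, c, h, b — 5 nodes.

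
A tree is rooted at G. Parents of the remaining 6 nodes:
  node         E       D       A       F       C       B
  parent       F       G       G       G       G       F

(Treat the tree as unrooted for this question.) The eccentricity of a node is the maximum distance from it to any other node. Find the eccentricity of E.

The node farthest from E is A (D, C also at distance 3), via E–F–G–A — 3 edges.

3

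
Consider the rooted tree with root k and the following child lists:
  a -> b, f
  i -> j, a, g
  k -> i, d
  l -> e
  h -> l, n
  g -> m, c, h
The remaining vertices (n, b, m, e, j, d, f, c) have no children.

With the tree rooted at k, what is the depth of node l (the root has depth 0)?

Path from k to l: k–i–g–h–l, which has 4 edges.

4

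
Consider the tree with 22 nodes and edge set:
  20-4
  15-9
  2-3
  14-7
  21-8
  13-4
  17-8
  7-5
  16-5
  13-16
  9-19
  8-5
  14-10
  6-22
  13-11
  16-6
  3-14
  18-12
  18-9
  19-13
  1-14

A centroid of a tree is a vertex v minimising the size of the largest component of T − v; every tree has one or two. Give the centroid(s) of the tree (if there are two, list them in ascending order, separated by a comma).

16

Removing 16 splits the tree into components of sizes 10, 9, 2; the largest is 10 ≤ ⌊22/2⌋ = 11.
Every other node leaves some component of size > 11, so the centroid is unique.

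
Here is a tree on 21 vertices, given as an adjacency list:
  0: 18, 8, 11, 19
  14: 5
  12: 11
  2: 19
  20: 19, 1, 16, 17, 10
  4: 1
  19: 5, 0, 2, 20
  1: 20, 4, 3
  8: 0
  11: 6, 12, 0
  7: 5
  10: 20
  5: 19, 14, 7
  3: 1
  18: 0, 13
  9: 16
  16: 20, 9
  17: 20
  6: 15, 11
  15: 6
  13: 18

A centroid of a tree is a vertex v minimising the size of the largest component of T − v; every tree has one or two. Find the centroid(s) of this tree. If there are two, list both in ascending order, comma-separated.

19

Delete 19: the remaining components have sizes 8, 8, 3, 1. Max 8 ≤ 10, so 19 is a centroid.
Every other node leaves some component of size > 10, so the centroid is unique.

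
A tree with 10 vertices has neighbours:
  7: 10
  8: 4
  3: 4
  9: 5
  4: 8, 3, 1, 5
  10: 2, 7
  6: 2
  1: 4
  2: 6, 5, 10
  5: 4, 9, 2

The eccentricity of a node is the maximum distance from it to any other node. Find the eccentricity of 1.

The node farthest from 1 is 7, via 1 – 4 – 5 – 2 – 10 – 7 — 5 edges.

5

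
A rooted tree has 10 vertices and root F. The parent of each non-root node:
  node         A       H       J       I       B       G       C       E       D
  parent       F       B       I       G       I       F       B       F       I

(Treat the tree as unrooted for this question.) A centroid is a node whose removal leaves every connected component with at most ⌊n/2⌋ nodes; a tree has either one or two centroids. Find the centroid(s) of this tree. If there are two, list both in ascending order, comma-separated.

I

If I is removed the pieces have sizes 4, 3, 1, 1, all ≤ ⌊10/2⌋ = 5.
Every other node leaves some component of size > 5, so the centroid is unique.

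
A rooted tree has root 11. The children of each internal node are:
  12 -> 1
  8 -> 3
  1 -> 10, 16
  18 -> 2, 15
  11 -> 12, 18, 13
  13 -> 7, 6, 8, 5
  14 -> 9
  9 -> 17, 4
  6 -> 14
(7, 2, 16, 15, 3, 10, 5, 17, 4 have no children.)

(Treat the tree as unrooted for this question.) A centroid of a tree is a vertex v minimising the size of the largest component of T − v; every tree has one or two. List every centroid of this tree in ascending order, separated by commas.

Delete 13: the remaining components have sizes 8, 5, 2, 1, 1. Max 8 ≤ 9, so 13 is a centroid.
No neighbour of 13 does as well, so 13 is the unique centroid.

13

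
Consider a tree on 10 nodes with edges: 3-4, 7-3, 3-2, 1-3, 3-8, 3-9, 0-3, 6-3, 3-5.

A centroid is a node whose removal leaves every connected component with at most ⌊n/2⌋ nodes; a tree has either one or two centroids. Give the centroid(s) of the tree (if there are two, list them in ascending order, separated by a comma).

Removing 3 splits the tree into components of sizes 1, 1, 1, 1, 1, 1, 1, 1, 1; the largest is 1 ≤ ⌊10/2⌋ = 5.
No neighbour of 3 does as well, so 3 is the unique centroid.

3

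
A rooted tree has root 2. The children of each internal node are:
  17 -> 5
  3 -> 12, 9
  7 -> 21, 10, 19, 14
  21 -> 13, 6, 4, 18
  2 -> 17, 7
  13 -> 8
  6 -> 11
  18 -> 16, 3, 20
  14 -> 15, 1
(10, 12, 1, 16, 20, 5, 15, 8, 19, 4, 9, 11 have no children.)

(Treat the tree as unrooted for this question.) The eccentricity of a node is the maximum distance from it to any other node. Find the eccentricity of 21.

4

The node farthest from 21 is 5, via 21–7–2–17–5 — 4 edges.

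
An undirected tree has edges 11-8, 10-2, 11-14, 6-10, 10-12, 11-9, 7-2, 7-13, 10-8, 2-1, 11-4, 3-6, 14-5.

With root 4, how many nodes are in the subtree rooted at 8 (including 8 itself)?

9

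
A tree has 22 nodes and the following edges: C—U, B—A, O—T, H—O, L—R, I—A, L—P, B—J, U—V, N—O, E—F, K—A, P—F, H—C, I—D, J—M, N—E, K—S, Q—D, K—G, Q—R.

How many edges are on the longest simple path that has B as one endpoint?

A farthest node from B is V.
The path B-A-I-D-Q-R-L-P-F-E-N-O-H-C-U-V has 15 edges.

15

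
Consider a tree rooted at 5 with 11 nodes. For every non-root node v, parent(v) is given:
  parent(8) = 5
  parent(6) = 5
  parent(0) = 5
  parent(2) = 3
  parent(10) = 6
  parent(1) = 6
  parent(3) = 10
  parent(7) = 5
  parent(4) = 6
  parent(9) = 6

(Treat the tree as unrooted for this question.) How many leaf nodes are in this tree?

Exactly 7 nodes have a single neighbour: 0, 1, 2, 4, 7, 8, 9.

7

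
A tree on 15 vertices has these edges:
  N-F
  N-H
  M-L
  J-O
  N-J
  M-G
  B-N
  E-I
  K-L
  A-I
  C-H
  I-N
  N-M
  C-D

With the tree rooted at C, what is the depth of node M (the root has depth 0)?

3

C → H → N → M — 3 edges.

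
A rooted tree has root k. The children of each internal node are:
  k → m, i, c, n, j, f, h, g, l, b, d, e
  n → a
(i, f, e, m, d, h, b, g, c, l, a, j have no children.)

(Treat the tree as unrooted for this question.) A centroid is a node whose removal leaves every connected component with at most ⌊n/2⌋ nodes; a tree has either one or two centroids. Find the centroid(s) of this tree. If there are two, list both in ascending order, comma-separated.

If k is removed the pieces have sizes 2, 1, 1, 1, 1, 1, 1, 1, 1, 1, 1, 1, all ≤ ⌊14/2⌋ = 7.
No neighbour of k does as well, so k is the unique centroid.

k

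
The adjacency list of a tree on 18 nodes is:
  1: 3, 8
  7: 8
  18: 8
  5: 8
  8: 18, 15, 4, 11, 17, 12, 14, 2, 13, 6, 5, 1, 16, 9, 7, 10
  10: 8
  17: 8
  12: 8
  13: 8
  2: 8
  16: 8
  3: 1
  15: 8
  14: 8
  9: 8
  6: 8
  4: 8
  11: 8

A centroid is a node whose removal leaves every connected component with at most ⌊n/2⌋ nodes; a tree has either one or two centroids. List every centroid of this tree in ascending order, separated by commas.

Removing 8 splits the tree into components of sizes 2, 1, 1, 1, 1, 1, 1, 1, 1, 1, 1, 1, 1, 1, 1, 1; the largest is 2 ≤ ⌊18/2⌋ = 9.
No neighbour of 8 does as well, so 8 is the unique centroid.

8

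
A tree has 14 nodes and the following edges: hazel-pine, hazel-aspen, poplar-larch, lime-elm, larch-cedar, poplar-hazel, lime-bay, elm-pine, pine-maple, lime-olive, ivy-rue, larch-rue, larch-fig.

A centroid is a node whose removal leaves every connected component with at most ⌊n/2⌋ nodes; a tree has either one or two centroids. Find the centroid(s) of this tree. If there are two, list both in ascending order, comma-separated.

hazel

Removing hazel splits the tree into components of sizes 6, 6, 1; the largest is 6 ≤ ⌊14/2⌋ = 7.
No neighbour of hazel does as well, so hazel is the unique centroid.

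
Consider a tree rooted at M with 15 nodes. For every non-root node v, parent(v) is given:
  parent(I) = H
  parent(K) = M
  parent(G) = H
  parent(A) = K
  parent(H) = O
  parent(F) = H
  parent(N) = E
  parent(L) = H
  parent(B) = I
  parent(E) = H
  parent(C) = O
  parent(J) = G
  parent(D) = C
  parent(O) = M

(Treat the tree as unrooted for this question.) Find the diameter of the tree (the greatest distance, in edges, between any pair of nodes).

A longest path is A–K–M–O–H–G–J, with 6 edges.

6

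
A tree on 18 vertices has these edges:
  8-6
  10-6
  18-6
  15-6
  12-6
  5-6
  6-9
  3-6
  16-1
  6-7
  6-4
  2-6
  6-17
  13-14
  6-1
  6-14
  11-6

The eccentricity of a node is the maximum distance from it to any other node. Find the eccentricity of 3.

The node farthest from 3 is 13 (16 also at distance 3), via 3 – 6 – 14 – 13 — 3 edges.

3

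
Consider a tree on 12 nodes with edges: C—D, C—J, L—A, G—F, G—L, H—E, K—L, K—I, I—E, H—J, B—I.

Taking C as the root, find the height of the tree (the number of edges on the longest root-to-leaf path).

8

F sits deepest: C–J–H–E–I–K–L–G–F — 8 edges from the root.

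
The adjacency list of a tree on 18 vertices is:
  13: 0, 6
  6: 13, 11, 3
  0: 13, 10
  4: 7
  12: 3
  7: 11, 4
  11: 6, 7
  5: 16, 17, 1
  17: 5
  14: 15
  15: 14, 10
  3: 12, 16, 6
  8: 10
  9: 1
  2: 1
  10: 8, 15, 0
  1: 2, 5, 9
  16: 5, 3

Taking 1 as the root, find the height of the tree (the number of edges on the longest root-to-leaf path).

14 sits deepest: 1–5–16–3–6–13–0–10–15–14 — 9 edges from the root.

9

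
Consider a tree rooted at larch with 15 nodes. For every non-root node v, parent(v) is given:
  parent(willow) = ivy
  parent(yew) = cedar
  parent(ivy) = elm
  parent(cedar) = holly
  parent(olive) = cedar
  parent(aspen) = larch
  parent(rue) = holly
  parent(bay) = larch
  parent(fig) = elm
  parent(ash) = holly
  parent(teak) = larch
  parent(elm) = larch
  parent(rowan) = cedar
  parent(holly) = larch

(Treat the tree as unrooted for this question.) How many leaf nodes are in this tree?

10

Exactly 10 nodes have a single neighbour: ash, aspen, bay, fig, olive, rowan, rue, teak, willow, yew.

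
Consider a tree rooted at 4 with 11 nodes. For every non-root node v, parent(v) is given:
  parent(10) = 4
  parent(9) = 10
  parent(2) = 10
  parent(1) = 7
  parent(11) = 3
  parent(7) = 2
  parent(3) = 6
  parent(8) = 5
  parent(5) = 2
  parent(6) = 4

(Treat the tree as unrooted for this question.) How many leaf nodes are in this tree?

Exactly 4 nodes have a single neighbour: 1, 8, 9, 11.

4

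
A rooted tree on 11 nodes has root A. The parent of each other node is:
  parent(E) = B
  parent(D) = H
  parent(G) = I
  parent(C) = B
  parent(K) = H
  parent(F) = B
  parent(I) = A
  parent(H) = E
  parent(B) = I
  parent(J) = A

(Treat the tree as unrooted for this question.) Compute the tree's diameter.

6

Starting from D, a farthest node is J at distance 6.
One longest path: D-H-E-B-I-A-J.
So the diameter is 6.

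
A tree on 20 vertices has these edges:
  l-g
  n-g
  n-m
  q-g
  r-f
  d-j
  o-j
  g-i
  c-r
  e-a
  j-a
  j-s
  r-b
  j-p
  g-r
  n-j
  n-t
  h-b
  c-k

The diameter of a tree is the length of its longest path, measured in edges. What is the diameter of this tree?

7

BFS from k reaches e last, at distance 7; BFS from e confirms no node is farther.
Path: k - c - r - g - n - j - a - e.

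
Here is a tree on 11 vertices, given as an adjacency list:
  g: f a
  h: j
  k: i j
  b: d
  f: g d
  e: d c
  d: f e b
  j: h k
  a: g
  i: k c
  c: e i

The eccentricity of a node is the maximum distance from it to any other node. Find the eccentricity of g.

8

The node farthest from g is h, via g-f-d-e-c-i-k-j-h — 8 edges.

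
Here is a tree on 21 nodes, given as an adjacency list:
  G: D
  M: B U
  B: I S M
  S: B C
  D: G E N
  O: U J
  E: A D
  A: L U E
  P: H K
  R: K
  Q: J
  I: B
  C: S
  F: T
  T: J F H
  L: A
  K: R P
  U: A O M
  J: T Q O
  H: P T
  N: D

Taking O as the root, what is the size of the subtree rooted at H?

H's subtree: {H, P, K, R}, size 4.

4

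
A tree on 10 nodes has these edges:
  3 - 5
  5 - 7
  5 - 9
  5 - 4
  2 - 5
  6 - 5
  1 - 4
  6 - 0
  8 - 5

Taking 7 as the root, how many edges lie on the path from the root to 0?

Path from 7 to 0: 7 → 5 → 6 → 0, which has 3 edges.

3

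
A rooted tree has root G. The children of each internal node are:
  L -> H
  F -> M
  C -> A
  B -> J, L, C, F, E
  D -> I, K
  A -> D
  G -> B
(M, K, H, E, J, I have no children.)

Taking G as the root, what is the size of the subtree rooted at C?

Descendants of C (including itself): C, A, D, K, I. That's 5.

5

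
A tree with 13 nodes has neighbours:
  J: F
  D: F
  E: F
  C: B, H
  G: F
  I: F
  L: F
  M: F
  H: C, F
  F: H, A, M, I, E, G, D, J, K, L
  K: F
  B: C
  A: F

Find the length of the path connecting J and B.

4

J – F – H – C – B: 4 edges.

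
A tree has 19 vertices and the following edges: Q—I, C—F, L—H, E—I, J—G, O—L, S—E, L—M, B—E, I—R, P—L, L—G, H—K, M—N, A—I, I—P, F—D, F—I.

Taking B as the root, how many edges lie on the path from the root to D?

B → E → I → F → D — 4 edges.

4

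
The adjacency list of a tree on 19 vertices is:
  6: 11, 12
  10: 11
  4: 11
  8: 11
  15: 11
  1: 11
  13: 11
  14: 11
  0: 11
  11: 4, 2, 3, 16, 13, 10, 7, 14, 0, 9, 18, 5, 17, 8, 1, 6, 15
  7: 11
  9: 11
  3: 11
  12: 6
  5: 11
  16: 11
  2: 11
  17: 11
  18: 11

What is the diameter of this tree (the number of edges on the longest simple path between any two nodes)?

3

A longest path is 12–6–11–10, with 3 edges.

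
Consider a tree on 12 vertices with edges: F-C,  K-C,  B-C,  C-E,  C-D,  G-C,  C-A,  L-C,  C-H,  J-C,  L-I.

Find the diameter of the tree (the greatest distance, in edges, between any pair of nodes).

3

Starting from I, a farthest node is H at distance 3.
One longest path: I–L–C–H.
So the diameter is 3.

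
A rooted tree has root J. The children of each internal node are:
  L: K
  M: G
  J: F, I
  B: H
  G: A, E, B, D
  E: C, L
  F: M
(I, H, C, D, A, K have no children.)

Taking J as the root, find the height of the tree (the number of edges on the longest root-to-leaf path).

The longest root-to-leaf path is J-F-M-G-E-L-K (6 edges).

6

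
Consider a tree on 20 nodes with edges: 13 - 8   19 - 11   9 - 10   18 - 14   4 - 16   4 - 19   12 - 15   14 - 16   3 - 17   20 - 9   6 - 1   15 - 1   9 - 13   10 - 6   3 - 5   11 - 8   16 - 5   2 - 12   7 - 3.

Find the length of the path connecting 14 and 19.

Walking from 14: 14 – 16 – 4 – 19. Length 3.

3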